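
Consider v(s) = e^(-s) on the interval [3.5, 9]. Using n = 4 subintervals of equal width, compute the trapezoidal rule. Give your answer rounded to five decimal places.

Δs = (9 − 3.5)/4 = 1.375.
v(3.5) ≈ 0.03020, v(4.875) ≈ 0.00764, v(6.25) ≈ 0.00193, v(7.625) ≈ 0.00049, v(9) ≈ 0.00012.
T_4 = (Δs/2)·[v(s_0) + 2v(s_1) + 2v(s_2) + 2v(s_3) + v(s_4)].
Sum ≈ 0.03467.

0.03467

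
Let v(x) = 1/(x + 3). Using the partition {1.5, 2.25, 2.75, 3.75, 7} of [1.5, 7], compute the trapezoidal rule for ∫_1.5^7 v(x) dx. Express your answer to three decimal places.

Subinterval widths: 0.75, 0.5, 1, 3.25.
v(1.5) = 2/9, v(2.25) = 4/21, v(2.75) = 4/23, v(3.75) = 4/27, v(7) = 0.1.
On each subinterval the trapezoid contributes (Δx_i/2)·[v(x_{i-1}) + v(x_i)].
Sum ≈ 0.810.

0.810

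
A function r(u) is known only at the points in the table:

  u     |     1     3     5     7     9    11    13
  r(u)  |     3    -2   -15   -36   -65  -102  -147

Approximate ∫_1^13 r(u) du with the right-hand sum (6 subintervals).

-734

Δu = 2.
Sum = 2·[(-2) + (-15) + (-36) + (-65) + (-102) + (-147)] = -734.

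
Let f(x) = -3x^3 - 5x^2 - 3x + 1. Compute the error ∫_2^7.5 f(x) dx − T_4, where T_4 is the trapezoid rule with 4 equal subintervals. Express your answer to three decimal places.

82.754

Exact integral: ∫_2^7.5 f(x) dx ≈ -3123.71354.
T_4 ≈ -3206.46777.
Error ≈ -3123.71354 − (-3206.46777) ≈ 82.754.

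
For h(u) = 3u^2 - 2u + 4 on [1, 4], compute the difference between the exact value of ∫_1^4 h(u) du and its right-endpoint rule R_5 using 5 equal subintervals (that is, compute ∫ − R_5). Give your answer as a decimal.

-12.24

Exact integral: ∫_1^4 h(u) du = 60.
R_5 = 72.24.
Error = 60 − 72.24 = -12.24.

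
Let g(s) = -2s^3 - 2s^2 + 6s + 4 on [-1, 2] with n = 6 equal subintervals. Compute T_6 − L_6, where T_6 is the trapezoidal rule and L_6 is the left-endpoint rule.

T_6 = 6.875.
L_6 = 8.375.
T_6 − L_6 = -1.5.

-1.5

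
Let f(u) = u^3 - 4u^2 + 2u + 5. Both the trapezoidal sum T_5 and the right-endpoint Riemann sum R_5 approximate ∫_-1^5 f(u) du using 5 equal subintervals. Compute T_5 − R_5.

T_5 = 44.88.
R_5 = 70.08.
T_5 − R_5 = -25.2.

-25.2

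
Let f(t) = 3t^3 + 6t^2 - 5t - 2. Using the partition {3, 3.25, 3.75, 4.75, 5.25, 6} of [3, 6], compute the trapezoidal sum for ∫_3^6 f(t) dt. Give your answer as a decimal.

Subinterval widths: 0.25, 0.5, 1, 0.5, 0.75.
f(3) = 118, f(3.25) = 148.109375, f(3.75) = 221.828125, f(4.75) = 431.140625, f(5.25) = 571.234375, f(6) = 832.
On each subinterval the trapezoid contributes (Δt_i/2)·[f(t_{i-1}) + f(t_i)].
Sum = 1229.0390625.

1229.0390625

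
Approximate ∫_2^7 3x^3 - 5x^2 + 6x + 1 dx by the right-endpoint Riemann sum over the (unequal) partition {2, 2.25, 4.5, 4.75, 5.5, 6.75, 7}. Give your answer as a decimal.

Subinterval widths: 0.25, 2.25, 0.25, 0.75, 1.25, 0.25.
Right endpoints: 2.25, 4.5, 4.75, 5.5, 6.75, 7.
f(2.25) = 23.359375, f(4.5) = 200.125, f(4.75) = 238.203125, f(5.5) = 381.875, f(6.75) = 736.328125, f(7) = 827.
Sum = Σ Δx_i · f(x_i).
Sum = 1929.23828125.

1929.23828125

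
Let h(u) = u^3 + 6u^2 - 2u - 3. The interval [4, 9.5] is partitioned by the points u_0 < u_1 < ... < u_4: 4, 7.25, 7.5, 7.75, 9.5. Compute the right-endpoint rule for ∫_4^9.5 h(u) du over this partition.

5003.3125

Subinterval widths: 3.25, 0.25, 0.25, 1.75.
Right endpoints: 7.25, 7.5, 7.75, 9.5.
h(7.25) = 678.953125, h(7.5) = 741.375, h(7.75) = 807.359375, h(9.5) = 1376.875.
Sum = Σ Δu_i · h(u_i).
Sum = 5003.3125.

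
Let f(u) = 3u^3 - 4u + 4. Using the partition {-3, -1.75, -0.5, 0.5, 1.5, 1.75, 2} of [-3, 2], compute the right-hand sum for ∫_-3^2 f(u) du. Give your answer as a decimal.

19.453125

Subinterval widths: 1.25, 1.25, 1, 1, 0.25, 0.25.
Right endpoints: -1.75, -0.5, 0.5, 1.5, 1.75, 2.
f(-1.75) = -5.078125, f(-0.5) = 5.625, f(0.5) = 2.375, f(1.5) = 8.125, f(1.75) = 13.078125, f(2) = 20.
Sum = Σ Δu_i · f(u_i).
Sum = 19.453125.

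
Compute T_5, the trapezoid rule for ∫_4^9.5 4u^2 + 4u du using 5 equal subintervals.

1210.77

Δu = (9.5 − 4)/5 = 1.1.
f(4) = 80, f(5.1) = 124.44, f(6.2) = 178.56, f(7.3) = 242.36, f(8.4) = 315.84, f(9.5) = 399.
T_5 = (Δu/2)·[f(u_0) + 2f(u_1) + ... + 2f(u_{4}) + f(u_5)].
Sum = 1210.77.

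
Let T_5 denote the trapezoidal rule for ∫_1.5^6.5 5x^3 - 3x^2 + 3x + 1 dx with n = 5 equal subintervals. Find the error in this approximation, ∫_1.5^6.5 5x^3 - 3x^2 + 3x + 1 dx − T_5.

Exact integral: ∫_1.5^6.5 f(x) dx = 2018.75.
T_5 = 2066.25.
Error = 2018.75 − 2066.25 = -47.5.

-47.5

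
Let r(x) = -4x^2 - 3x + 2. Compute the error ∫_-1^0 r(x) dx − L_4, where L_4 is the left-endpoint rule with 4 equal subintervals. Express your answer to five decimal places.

0.16667

Exact integral: ∫_-1^0 r(x) dx ≈ 2.1666667.
L_4 = 2.
Error ≈ 2.1666667 − 2 ≈ 0.16667.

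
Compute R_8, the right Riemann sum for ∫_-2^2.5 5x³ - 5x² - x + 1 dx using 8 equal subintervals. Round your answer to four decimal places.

Δx = (2.5 − (-2))/8 = 0.5625.
Right endpoints: -1.4375, -0.875, -0.3125, 0.25, 0.8125, 1.375, 1.9375, 2.5.
f(-1.4375) = -93171/4096, f(-0.875) = -2715/512, f(-0.3125) = 2751/4096, f(0.25) = 0.515625, f(0.8125) = -1767/4096, f(1.375) = 1623/512, f(1.9375) = 68235/4096, f(2.5) = 45.375.
Sum = Δx · [f(-1.4375) + f(-0.875) + f(-0.3125) + ...].
Sum ≈ 21.3245.

21.3245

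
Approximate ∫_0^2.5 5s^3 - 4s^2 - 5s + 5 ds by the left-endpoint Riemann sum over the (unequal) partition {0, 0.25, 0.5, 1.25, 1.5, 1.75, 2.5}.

13.74609375

Subinterval widths: 0.25, 0.25, 0.75, 0.25, 0.25, 0.75.
Left endpoints: 0, 0.25, 0.5, 1.25, 1.5, 1.75.
f(0) = 5, f(0.25) = 3.578125, f(0.5) = 2.125, f(1.25) = 2.265625, f(1.5) = 5.375, f(1.75) = 10.796875.
Sum = Σ Δs_i · f(s_i).
Sum = 13.74609375.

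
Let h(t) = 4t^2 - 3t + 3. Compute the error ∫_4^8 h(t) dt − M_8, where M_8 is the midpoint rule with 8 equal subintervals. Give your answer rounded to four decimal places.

0.3333

Exact integral: ∫_4^8 h(t) dt ≈ 537.333333.
M_8 = 537.
Error ≈ 537.333333 − 537 ≈ 0.3333.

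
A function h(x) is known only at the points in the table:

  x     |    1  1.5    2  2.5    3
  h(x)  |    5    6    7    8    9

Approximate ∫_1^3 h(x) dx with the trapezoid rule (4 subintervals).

14

Δx = 0.5.
T_4 = (0.5/2)·[5 + 2·6 + 2·7 + 2·8 + 9] = 14.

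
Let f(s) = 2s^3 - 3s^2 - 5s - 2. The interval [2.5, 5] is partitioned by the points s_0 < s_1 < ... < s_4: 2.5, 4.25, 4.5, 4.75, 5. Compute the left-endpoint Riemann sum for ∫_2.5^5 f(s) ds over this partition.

70

Subinterval widths: 1.75, 0.25, 0.25, 0.25.
Left endpoints: 2.5, 4.25, 4.5, 4.75.
f(2.5) = -2, f(4.25) = 76.09375, f(4.5) = 97, f(4.75) = 120.90625.
Sum = Σ Δs_i · f(s_i).
Sum = 70.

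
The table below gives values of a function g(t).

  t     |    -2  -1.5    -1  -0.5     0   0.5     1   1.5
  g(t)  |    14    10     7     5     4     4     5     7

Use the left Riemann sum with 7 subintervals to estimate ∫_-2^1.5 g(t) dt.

24.5

Δt = 0.5.
Sum = 0.5·[14 + 10 + 7 + 5 + 4 + 4 + 5] = 24.5.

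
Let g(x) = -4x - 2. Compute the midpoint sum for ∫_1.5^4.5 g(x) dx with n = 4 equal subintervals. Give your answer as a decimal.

Δx = (4.5 − 1.5)/4 = 0.75.
Midpoints: 1.875, 2.625, 3.375, 4.125.
g(1.875) = -9.5, g(2.625) = -12.5, g(3.375) = -15.5, g(4.125) = -18.5.
Sum = Δx · [g(1.875) + g(2.625) + g(3.375) + g(4.125)].
Sum = -42.

-42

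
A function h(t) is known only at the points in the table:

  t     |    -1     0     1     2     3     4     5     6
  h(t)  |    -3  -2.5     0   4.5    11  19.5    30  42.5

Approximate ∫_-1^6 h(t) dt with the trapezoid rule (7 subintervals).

Δt = 1.
T_7 = (1/2)·[(-3) + 2·(-2.5) + 2·0 + 2·4.5 + 2·11 + 2·19.5 + 2·30 + 42.5] = 82.25.

82.25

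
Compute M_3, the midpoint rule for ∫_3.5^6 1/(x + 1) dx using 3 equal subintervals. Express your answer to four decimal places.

Δx = (6 − 3.5)/3 = 5/6.
Midpoints: 47/12, 4.75, 67/12.
f(47/12) = 12/59, f(4.75) = 4/23, f(67/12) = 12/79.
Sum = Δx · [f(47/12) + f(4.75) + f(67/12)].
Sum ≈ 0.4410.

0.4410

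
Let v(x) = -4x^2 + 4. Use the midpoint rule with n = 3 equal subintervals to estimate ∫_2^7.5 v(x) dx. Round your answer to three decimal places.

Δx = (7.5 − 2)/3 = 11/6.
Midpoints: 35/12, 4.75, 79/12.
v(35/12) = -1081/36, v(4.75) = -86.25, v(79/12) = -6097/36.
Sum = Δx · [v(35/12) + v(4.75) + v(79/12)].
Sum ≈ -523.671.

-523.671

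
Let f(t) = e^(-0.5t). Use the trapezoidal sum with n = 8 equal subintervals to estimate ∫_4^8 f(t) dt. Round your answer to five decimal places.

Δt = (8 − 4)/8 = 0.5.
f(4) ≈ 0.13534, f(4.5) ≈ 0.10540, f(5) ≈ 0.08208, f(5.5) ≈ 0.06393, f(6) ≈ 0.04979, f(6.5) ≈ 0.03877, f(7) ≈ 0.03020, f(7.5) ≈ 0.02352, f(8) ≈ 0.01832.
T_8 = (Δt/2)·[f(t_0) + 2f(t_1) + ... + 2f(t_{7}) + f(t_8)].
Sum ≈ 0.23526.

0.23526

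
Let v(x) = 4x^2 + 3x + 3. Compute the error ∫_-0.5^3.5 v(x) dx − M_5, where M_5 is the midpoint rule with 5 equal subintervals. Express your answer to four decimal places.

0.8533

Exact integral: ∫_-0.5^3.5 v(x) dx ≈ 87.333333.
M_5 = 86.48.
Error ≈ 87.333333 − 86.48 ≈ 0.8533.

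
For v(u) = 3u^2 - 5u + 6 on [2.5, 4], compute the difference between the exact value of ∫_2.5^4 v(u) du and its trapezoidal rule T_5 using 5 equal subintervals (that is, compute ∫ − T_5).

-0.0675

Exact integral: ∫_2.5^4 v(u) du = 33.
T_5 = 33.0675.
Error = 33 − 33.0675 = -0.0675.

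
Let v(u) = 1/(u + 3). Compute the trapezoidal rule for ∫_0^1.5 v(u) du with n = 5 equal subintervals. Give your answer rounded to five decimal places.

Δu = (1.5 − 0)/5 = 0.3.
v(0) = 1/3, v(0.3) = 10/33, v(0.6) = 5/18, v(0.9) = 10/39, v(1.2) = 5/21, v(1.5) = 2/9.
T_5 = (Δu/2)·[v(u_0) + 2v(u_1) + ... + 2v(u_{4}) + v(u_5)].
Sum ≈ 0.40593.

0.40593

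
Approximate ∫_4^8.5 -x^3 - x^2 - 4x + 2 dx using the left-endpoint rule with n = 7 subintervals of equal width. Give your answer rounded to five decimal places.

-1333.32015

Δx = (8.5 − 4)/7 = 9/14.
Left endpoints: 4, 65/14, 37/7, 83/14, 46/7, 101/14, 55/7.
f(4) = -94, f(65/14) = -379247/2744, f(37/7) = -66802/343, f(83/14) = -727817/2744, f(46/7) = -120478/343, f(101/14) = -1246811/2744, f(55/7) = -197644/343.
Sum = Δx · [f(4) + f(65/14) + f(37/7) + ...].
Sum ≈ -1333.32015.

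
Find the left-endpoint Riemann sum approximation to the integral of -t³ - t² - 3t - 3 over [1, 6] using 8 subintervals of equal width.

Δt = (6 − 1)/8 = 0.625.
Left endpoints: 1, 1.625, 2.25, 2.875, 3.5, 4.125, 4.75, 5.375.
f(1) = -8, f(1.625) = -7581/512, f(2.25) = -26.203125, f(2.875) = -22351/512, f(3.5) = -68.625, f(4.125) = -52521/512, f(4.75) = -146.984375, f(5.375) = -104091/512.
Sum = Δt · [f(1) + f(1.625) + f(2.25) + ...].
Sum = -383.84765625.

-383.84765625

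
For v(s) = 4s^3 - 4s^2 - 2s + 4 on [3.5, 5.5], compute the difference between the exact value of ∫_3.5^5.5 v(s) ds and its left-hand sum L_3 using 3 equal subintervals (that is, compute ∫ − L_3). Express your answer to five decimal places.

131.92593

Exact integral: ∫_3.5^5.5 v(s) ds ≈ 590.3333333.
L_3 ≈ 458.4074074.
Error ≈ 590.3333333 − 458.4074074 ≈ 131.92593.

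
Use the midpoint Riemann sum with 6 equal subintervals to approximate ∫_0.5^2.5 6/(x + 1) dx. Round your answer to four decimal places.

5.0738

Δx = (2.5 − 0.5)/6 = 1/3.
Midpoints: 2/3, 1, 4/3, 5/3, 2, 7/3.
f(2/3) = 3.6, f(1) = 3, f(4/3) = 18/7, f(5/3) = 2.25, f(2) = 2, f(7/3) = 1.8.
Sum = Δx · [f(2/3) + f(1) + f(4/3) + ...].
Sum ≈ 5.0738.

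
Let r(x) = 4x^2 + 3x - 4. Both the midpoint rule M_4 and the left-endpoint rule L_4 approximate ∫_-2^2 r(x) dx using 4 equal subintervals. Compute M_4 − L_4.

M_4 = 4.
L_4 = 2.
M_4 − L_4 = 2.

2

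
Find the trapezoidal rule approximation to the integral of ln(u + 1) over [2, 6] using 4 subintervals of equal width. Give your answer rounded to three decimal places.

6.310

Δu = (6 − 2)/4 = 1.
f(2) ≈ 1.099, f(3) ≈ 1.386, f(4) ≈ 1.609, f(5) ≈ 1.792, f(6) ≈ 1.946.
T_4 = (Δu/2)·[f(u_0) + 2f(u_1) + 2f(u_2) + 2f(u_3) + f(u_4)].
Sum ≈ 6.310.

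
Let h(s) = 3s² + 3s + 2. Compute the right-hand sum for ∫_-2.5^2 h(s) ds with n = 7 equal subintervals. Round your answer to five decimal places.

32.34949

Δs = (2 − (-2.5))/7 = 9/14.
Right endpoints: -13/7, -17/14, -4/7, 1/14, 5/7, 19/14, 2.
h(-13/7) = 332/49, h(-17/14) = 545/196, h(-4/7) = 62/49, h(1/14) = 437/196, h(5/7) = 278/49, h(19/14) = 2273/196, h(2) = 20.
Sum = Δs · [h(-13/7) + h(-17/14) + h(-4/7) + ...].
Sum ≈ 32.34949.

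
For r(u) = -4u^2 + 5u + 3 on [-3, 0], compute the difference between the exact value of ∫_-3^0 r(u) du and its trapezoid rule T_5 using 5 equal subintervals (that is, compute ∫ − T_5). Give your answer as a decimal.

Exact integral: ∫_-3^0 r(u) du = -49.5.
T_5 = -50.22.
Error = -49.5 − (-50.22) = 0.72.

0.72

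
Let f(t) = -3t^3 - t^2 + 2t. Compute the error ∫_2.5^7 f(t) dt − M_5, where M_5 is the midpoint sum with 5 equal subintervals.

-13.2890625

Exact integral: ∫_2.5^7 f(t) dt = -1837.828125.
M_5 = -1824.5390625.
Error = -1837.828125 − (-1824.5390625) = -13.2890625.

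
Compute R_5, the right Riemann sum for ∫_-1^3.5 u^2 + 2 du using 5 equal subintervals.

29.295

Δu = (3.5 − (-1))/5 = 0.9.
Right endpoints: -0.1, 0.8, 1.7, 2.6, 3.5.
f(-0.1) = 2.01, f(0.8) = 2.64, f(1.7) = 4.89, f(2.6) = 8.76, f(3.5) = 14.25.
Sum = Δu · [f(-0.1) + f(0.8) + f(1.7) + f(2.6) + f(3.5)].
Sum = 29.295.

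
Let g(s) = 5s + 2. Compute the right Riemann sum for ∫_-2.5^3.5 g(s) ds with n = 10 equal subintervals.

36

Δs = (3.5 − (-2.5))/10 = 0.6.
Right endpoints: -1.9, -1.3, -0.7, -0.1, 0.5, 1.1, 1.7, 2.3, 2.9, 3.5.
g(-1.9) = -7.5, g(-1.3) = -4.5, g(-0.7) = -1.5, g(-0.1) = 1.5, g(0.5) = 4.5, g(1.1) = 7.5, g(1.7) = 10.5, g(2.3) = 13.5, g(2.9) = 16.5, g(3.5) = 19.5.
Sum = Δs · [g(-1.9) + g(-1.3) + g(-0.7) + ...].
Sum = 36.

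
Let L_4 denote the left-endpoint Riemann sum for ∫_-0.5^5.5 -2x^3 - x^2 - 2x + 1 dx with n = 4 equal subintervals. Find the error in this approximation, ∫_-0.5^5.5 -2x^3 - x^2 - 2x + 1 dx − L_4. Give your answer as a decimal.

-245.25

Exact integral: ∫_-0.5^5.5 f(x) dx = -537.
L_4 = -291.75.
Error = -537 − (-291.75) = -245.25.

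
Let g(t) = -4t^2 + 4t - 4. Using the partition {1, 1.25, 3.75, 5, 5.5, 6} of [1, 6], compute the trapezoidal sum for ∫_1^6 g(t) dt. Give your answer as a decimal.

Subinterval widths: 0.25, 2.5, 1.25, 0.5, 0.5.
g(1) = -4, g(1.25) = -5.25, g(3.75) = -45.25, g(5) = -84, g(5.5) = -103, g(6) = -124.
On each subinterval the trapezoid contributes (Δt_i/2)·[g(t_{i-1}) + g(t_i)].
Sum = -248.5625.

-248.5625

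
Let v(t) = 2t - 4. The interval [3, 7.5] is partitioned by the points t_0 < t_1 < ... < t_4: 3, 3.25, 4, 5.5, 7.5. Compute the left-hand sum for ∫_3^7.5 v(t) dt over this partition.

22.375

Subinterval widths: 0.25, 0.75, 1.5, 2.
Left endpoints: 3, 3.25, 4, 5.5.
v(3) = 2, v(3.25) = 2.5, v(4) = 4, v(5.5) = 7.
Sum = Σ Δt_i · v(t_i).
Sum = 22.375.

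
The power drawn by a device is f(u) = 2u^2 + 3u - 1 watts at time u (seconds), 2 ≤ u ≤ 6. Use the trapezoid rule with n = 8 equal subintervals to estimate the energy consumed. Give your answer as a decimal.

183

Δu = (6 − 2)/8 = 0.5.
f(2) = 13, f(2.5) = 19, f(3) = 26, f(3.5) = 34, f(4) = 43, f(4.5) = 53, f(5) = 64, f(5.5) = 76, f(6) = 89.
T_8 = (Δu/2)·[f(u_0) + 2f(u_1) + ... + 2f(u_{7}) + f(u_8)].
Sum = 183.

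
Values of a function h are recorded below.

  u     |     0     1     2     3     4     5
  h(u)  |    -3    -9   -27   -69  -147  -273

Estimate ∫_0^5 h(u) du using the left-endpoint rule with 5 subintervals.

Δu = 1.
Sum = 1·[(-3) + (-9) + (-27) + (-69) + (-147)] = -255.

-255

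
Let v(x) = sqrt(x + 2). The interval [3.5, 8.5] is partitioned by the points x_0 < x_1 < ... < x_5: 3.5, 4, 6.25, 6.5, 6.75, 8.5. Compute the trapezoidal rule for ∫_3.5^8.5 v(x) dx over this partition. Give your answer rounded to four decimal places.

Subinterval widths: 0.5, 2.25, 0.25, 0.25, 1.75.
v(3.5) ≈ 2.3452, v(4) ≈ 2.4495, v(6.25) ≈ 2.8723, v(6.5) ≈ 2.9155, v(6.75) ≈ 2.9580, v(8.5) ≈ 3.2404.
On each subinterval the trapezoid contributes (Δx_i/2)·[v(x_{i-1}) + v(x_i)].
Sum ≈ 14.0669.

14.0669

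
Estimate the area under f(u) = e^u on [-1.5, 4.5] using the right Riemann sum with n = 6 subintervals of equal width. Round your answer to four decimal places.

142.0520

Δu = (4.5 − (-1.5))/6 = 1.
Right endpoints: -0.5, 0.5, 1.5, 2.5, 3.5, 4.5.
f(-0.5) ≈ 0.6065, f(0.5) ≈ 1.6487, f(1.5) ≈ 4.4817, f(2.5) ≈ 12.1825, f(3.5) ≈ 33.1155, f(4.5) ≈ 90.0171.
Sum = Δu · [f(-0.5) + f(0.5) + f(1.5) + ...].
Sum ≈ 142.0520.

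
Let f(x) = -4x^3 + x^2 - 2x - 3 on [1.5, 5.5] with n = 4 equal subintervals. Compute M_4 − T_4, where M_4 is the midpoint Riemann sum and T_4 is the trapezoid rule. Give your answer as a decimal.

41

M_4 = -882.
T_4 = -923.
M_4 − T_4 = 41.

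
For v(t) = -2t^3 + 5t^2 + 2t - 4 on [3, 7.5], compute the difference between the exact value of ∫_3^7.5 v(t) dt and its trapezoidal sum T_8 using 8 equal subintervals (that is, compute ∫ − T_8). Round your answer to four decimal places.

6.2886

Exact integral: ∫_3^7.5 v(t) dt = -854.15625.
T_8 ≈ -860.444824.
Error ≈ -854.15625 − (-860.444824) ≈ 6.2886.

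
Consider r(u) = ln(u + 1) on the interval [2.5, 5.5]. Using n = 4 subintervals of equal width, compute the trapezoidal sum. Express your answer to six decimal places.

Δu = (5.5 − 2.5)/4 = 0.75.
r(2.5) ≈ 1.252763, r(3.25) ≈ 1.446919, r(4) ≈ 1.609438, r(4.75) ≈ 1.749200, r(5.5) ≈ 1.871802.
T_4 = (Δu/2)·[r(u_0) + 2r(u_1) + 2r(u_2) + 2r(u_3) + r(u_4)].
Sum ≈ 4.775879.

4.775879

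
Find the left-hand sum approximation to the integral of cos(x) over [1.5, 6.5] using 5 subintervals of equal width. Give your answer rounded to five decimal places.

Δx = (6.5 − 1.5)/5 = 1.
Left endpoints: 1.5, 2.5, 3.5, 4.5, 5.5.
f(1.5) ≈ 0.07074, f(2.5) ≈ -0.80114, f(3.5) ≈ -0.93646, f(4.5) ≈ -0.21080, f(5.5) ≈ 0.70867.
Sum = Δx · [f(1.5) + f(2.5) + f(3.5) + f(4.5) + f(5.5)].
Sum ≈ -1.16899.

-1.16899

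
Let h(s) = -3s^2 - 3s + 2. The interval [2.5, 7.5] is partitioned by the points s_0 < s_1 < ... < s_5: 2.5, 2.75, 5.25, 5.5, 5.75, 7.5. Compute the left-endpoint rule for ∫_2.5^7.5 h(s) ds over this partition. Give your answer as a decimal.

-329.09375

Subinterval widths: 0.25, 2.5, 0.25, 0.25, 1.75.
Left endpoints: 2.5, 2.75, 5.25, 5.5, 5.75.
h(2.5) = -24.25, h(2.75) = -28.9375, h(5.25) = -96.4375, h(5.5) = -105.25, h(5.75) = -114.4375.
Sum = Σ Δs_i · h(s_i).
Sum = -329.09375.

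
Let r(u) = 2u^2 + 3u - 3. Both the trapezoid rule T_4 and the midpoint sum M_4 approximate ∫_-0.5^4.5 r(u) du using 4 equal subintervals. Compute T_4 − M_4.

3.90625

T_4 = 78.4375.
M_4 = 74.53125.
T_4 − M_4 = 3.90625.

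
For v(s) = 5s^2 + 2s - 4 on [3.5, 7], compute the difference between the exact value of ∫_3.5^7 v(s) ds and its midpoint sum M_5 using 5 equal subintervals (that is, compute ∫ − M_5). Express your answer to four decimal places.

Exact integral: ∫_3.5^7 v(s) ds ≈ 522.958333.
M_5 = 522.24375.
Error ≈ 522.958333 − 522.24375 ≈ 0.7146.

0.7146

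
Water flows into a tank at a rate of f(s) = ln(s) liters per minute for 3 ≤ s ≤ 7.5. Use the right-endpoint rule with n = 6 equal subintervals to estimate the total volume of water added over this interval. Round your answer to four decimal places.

Δs = (7.5 − 3)/6 = 0.75.
Right endpoints: 3.75, 4.5, 5.25, 6, 6.75, 7.5.
f(3.75) ≈ 1.3218, f(4.5) ≈ 1.5041, f(5.25) ≈ 1.6582, f(6) ≈ 1.7918, f(6.75) ≈ 1.9095, f(7.5) ≈ 2.0149.
Sum = Δs · [f(3.75) + f(4.5) + f(5.25) + ...].
Sum ≈ 7.6502.

7.6502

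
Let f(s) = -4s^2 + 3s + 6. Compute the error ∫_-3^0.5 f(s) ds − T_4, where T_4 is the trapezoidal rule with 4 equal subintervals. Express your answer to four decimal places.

1.7865

Exact integral: ∫_-3^0.5 f(s) ds ≈ -28.291667.
T_4 = -30.078125.
Error ≈ -28.291667 − (-30.078125) ≈ 1.7865.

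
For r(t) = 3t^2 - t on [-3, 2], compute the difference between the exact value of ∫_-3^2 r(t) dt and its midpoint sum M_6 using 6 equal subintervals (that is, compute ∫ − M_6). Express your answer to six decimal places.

0.868056

Exact integral: ∫_-3^2 r(t) dt = 37.5.
M_6 ≈ 36.63194444.
Error ≈ 37.5 − 36.63194444 ≈ 0.868056.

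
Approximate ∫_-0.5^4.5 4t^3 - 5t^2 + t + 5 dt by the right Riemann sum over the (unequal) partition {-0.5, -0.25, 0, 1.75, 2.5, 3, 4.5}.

Subinterval widths: 0.25, 0.25, 1.75, 0.75, 0.5, 1.5.
Right endpoints: -0.25, 0, 1.75, 2.5, 3, 4.5.
f(-0.25) = 4.375, f(0) = 5, f(1.75) = 12.875, f(2.5) = 38.75, f(3) = 71, f(4.5) = 272.75.
Sum = Σ Δt_i · f(t_i).
Sum = 498.5625.

498.5625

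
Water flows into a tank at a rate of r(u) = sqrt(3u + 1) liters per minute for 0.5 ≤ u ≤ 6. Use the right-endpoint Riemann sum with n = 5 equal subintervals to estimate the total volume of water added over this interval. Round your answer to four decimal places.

Δu = (6 − 0.5)/5 = 1.1.
Right endpoints: 1.6, 2.7, 3.8, 4.9, 6.
r(1.6) ≈ 2.4083, r(2.7) ≈ 3.0166, r(3.8) ≈ 3.5214, r(4.9) ≈ 3.9623, r(6) ≈ 4.3589.
Sum = Δu · [r(1.6) + r(2.7) + r(3.8) + r(4.9) + r(6)].
Sum ≈ 18.9943.

18.9943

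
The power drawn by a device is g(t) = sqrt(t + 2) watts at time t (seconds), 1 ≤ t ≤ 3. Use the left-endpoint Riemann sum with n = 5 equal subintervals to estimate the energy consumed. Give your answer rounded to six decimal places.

Δt = (3 − 1)/5 = 0.4.
Left endpoints: 1, 1.4, 1.8, 2.2, 2.6.
g(1) ≈ 1.732051, g(1.4) ≈ 1.843909, g(1.8) ≈ 1.949359, g(2.2) ≈ 2.049390, g(2.6) ≈ 2.144761.
Sum = Δt · [g(1) + g(1.4) + g(1.8) + g(2.2) + g(2.6)].
Sum ≈ 3.887788.

3.887788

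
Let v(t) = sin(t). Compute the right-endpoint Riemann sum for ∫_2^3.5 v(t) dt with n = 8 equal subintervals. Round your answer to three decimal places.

0.401

Δt = (3.5 − 2)/8 = 0.1875.
Right endpoints: 2.1875, 2.375, 2.5625, 2.75, 2.9375, 3.125, 3.3125, 3.5.
v(2.1875) ≈ 0.816, v(2.375) ≈ 0.694, v(2.5625) ≈ 0.547, v(2.75) ≈ 0.382, v(2.9375) ≈ 0.203, v(3.125) ≈ 0.017, v(3.3125) ≈ -0.170, v(3.5) ≈ -0.351.
Sum = Δt · [v(2.1875) + v(2.375) + v(2.5625) + ...].
Sum ≈ 0.401.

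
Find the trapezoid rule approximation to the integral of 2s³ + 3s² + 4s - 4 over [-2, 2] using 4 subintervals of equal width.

2

Δs = (2 − (-2))/4 = 1.
f(-2) = -16, f(-1) = -7, f(0) = -4, f(1) = 5, f(2) = 32.
T_4 = (Δs/2)·[f(s_0) + 2f(s_1) + 2f(s_2) + 2f(s_3) + f(s_4)].
Sum = 2.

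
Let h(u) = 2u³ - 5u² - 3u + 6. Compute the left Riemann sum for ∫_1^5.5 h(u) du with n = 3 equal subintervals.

60.75

Δu = (5.5 − 1)/3 = 1.5.
Left endpoints: 1, 2.5, 4.
h(1) = 0, h(2.5) = -1.5, h(4) = 42.
Sum = Δu · [h(1) + h(2.5) + h(4)].
Sum = 60.75.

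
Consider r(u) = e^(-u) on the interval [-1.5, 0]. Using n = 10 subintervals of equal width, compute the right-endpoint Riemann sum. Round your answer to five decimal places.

3.22709

Δu = (0 − (-1.5))/10 = 0.15.
Right endpoints: -1.35, -1.2, -1.05, -0.9, -0.75, -0.6, -0.45, -0.3, -0.15, 0.
r(-1.35) ≈ 3.85743, r(-1.2) ≈ 3.32012, r(-1.05) ≈ 2.85765, r(-0.9) ≈ 2.45960, r(-0.75) ≈ 2.11700, r(-0.6) ≈ 1.82212, r(-0.45) ≈ 1.56831, r(-0.3) ≈ 1.34986, r(-0.15) ≈ 1.16183, r(0) ≈ 1.00000.
Sum = Δu · [r(-1.35) + r(-1.2) + r(-1.05) + ...].
Sum ≈ 3.22709.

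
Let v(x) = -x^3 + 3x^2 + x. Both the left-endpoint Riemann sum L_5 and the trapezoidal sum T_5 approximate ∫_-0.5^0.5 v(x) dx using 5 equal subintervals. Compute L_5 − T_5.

L_5 = 0.195.
T_5 = 0.27.
L_5 − T_5 = -0.075.

-0.075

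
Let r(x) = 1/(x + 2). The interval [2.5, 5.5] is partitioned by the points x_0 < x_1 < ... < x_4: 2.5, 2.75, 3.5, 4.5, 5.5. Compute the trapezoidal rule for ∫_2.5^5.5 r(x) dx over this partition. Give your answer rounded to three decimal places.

Subinterval widths: 0.25, 0.75, 1, 1.
r(2.5) = 2/9, r(2.75) = 4/19, r(3.5) = 2/11, r(4.5) = 2/13, r(5.5) = 2/15.
On each subinterval the trapezoid contributes (Δx_i/2)·[r(x_{i-1}) + r(x_i)].
Sum ≈ 0.513.

0.513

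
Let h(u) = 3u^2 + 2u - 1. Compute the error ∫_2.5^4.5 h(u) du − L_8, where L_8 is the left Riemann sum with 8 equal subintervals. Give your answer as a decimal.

5.6875

Exact integral: ∫_2.5^4.5 h(u) du = 87.5.
L_8 = 81.8125.
Error = 87.5 − 81.8125 = 5.6875.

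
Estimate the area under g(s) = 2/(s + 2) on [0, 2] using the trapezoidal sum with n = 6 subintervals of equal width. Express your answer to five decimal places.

Δs = (2 − 0)/6 = 1/3.
g(0) = 1, g(1/3) = 6/7, g(2/3) = 0.75, g(1) = 2/3, g(4/3) = 0.6, g(5/3) = 6/11, g(2) = 0.5.
T_6 = (Δs/2)·[g(s_0) + 2g(s_1) + ... + 2g(s_{5}) + g(s_6)].
Sum ≈ 1.38975.

1.38975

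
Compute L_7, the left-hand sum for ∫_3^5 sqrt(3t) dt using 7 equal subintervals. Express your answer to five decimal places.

Δt = (5 − 3)/7 = 2/7.
Left endpoints: 3, 23/7, 25/7, 27/7, 29/7, 31/7, 33/7.
f(3) ≈ 3.00000, f(23/7) ≈ 3.13961, f(25/7) ≈ 3.27327, f(27/7) ≈ 3.40168, f(29/7) ≈ 3.52542, f(31/7) ≈ 3.64496, f(33/7) ≈ 3.76070.
Sum = Δt · [f(3) + f(23/7) + f(25/7) + ...].
Sum ≈ 6.78447.

6.78447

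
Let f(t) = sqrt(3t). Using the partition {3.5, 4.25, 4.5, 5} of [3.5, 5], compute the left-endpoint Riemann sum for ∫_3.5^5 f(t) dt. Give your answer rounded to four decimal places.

Subinterval widths: 0.75, 0.25, 0.5.
Left endpoints: 3.5, 4.25, 4.5.
f(3.5) ≈ 3.2404, f(4.25) ≈ 3.5707, f(4.5) ≈ 3.6742.
Sum = Σ Δt_i · f(t_i).
Sum ≈ 5.1601.

5.1601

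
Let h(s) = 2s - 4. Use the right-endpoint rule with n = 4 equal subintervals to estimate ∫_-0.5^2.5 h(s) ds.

-3.75

Δs = (2.5 − (-0.5))/4 = 0.75.
Right endpoints: 0.25, 1, 1.75, 2.5.
h(0.25) = -3.5, h(1) = -2, h(1.75) = -0.5, h(2.5) = 1.
Sum = Δs · [h(0.25) + h(1) + h(1.75) + h(2.5)].
Sum = -3.75.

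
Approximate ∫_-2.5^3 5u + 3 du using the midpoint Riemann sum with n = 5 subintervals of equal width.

23.375

Δu = (3 − (-2.5))/5 = 1.1.
Midpoints: -1.95, -0.85, 0.25, 1.35, 2.45.
f(-1.95) = -6.75, f(-0.85) = -1.25, f(0.25) = 4.25, f(1.35) = 9.75, f(2.45) = 15.25.
Sum = Δu · [f(-1.95) + f(-0.85) + f(0.25) + f(1.35) + f(2.45)].
Sum = 23.375.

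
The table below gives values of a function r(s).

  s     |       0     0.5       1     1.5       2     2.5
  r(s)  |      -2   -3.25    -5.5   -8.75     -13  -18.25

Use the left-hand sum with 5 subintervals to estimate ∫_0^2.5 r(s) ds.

Δs = 0.5.
Sum = 0.5·[(-2) + (-3.25) + (-5.5) + (-8.75) + (-13)] = -16.25.

-16.25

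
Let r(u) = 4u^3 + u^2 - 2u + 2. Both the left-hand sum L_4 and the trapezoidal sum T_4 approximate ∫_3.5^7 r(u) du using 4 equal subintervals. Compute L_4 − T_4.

-538.234375

L_4 = 1811.578125.
T_4 = 2349.8125.
L_4 − T_4 = -538.234375.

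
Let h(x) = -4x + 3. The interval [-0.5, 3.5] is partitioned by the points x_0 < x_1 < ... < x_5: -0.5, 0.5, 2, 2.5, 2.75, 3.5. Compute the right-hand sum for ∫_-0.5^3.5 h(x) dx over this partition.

-20.25

Subinterval widths: 1, 1.5, 0.5, 0.25, 0.75.
Right endpoints: 0.5, 2, 2.5, 2.75, 3.5.
h(0.5) = 1, h(2) = -5, h(2.5) = -7, h(2.75) = -8, h(3.5) = -11.
Sum = Σ Δx_i · h(x_i).
Sum = -20.25.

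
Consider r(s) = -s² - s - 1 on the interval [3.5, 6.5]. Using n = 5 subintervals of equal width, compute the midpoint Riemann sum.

-95.16

Δs = (6.5 − 3.5)/5 = 0.6.
Midpoints: 3.8, 4.4, 5, 5.6, 6.2.
r(3.8) = -19.24, r(4.4) = -24.76, r(5) = -31, r(5.6) = -37.96, r(6.2) = -45.64.
Sum = Δs · [r(3.8) + r(4.4) + r(5) + r(5.6) + r(6.2)].
Sum = -95.16.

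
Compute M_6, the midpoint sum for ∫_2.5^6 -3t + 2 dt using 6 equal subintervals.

-37.625

Δt = (6 − 2.5)/6 = 7/12.
Midpoints: 67/24, 3.375, 95/24, 109/24, 5.125, 137/24.
f(67/24) = -6.375, f(3.375) = -8.125, f(95/24) = -9.875, f(109/24) = -11.625, f(5.125) = -13.375, f(137/24) = -15.125.
Sum = Δt · [f(67/24) + f(3.375) + f(95/24) + ...].
Sum = -37.625.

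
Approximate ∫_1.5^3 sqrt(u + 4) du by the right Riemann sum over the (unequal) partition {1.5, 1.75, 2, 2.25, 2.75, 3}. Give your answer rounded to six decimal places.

3.797327

Subinterval widths: 0.25, 0.25, 0.25, 0.5, 0.25.
Right endpoints: 1.75, 2, 2.25, 2.75, 3.
f(1.75) ≈ 2.397916, f(2) ≈ 2.449490, f(2.25) ≈ 2.500000, f(2.75) ≈ 2.598076, f(3) ≈ 2.645751.
Sum = Σ Δu_i · f(u_i).
Sum ≈ 3.797327.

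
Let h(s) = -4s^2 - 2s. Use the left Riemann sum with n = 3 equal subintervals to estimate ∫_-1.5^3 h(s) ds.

-27

Δs = (3 − (-1.5))/3 = 1.5.
Left endpoints: -1.5, 0, 1.5.
h(-1.5) = -6, h(0) = 0, h(1.5) = -12.
Sum = Δs · [h(-1.5) + h(0) + h(1.5)].
Sum = -27.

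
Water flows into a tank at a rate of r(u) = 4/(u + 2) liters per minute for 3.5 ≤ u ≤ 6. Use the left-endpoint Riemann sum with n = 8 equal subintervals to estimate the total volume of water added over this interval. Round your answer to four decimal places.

Δu = (6 − 3.5)/8 = 0.3125.
Left endpoints: 3.5, 3.8125, 4.125, 4.4375, 4.75, 5.0625, 5.375, 5.6875.
r(3.5) = 8/11, r(3.8125) = 64/93, r(4.125) = 32/49, r(4.4375) = 64/103, r(4.75) = 16/27, r(5.0625) = 64/113, r(5.375) = 32/59, r(5.6875) = 64/123.
Sum = Δu · [r(3.5) + r(3.8125) + r(4.125) + ...].
Sum ≈ 1.5349.

1.5349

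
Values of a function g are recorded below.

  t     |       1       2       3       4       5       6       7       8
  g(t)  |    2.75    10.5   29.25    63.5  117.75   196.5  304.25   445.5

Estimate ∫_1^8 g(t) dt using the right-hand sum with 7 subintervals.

Δt = 1.
Sum = 1·[10.5 + 29.25 + 63.5 + 117.75 + 196.5 + 304.25 + 445.5] = 1167.25.

1167.25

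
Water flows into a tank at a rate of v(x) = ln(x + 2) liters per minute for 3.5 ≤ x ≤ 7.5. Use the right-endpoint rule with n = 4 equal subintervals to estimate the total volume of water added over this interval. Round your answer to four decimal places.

Δx = (7.5 − 3.5)/4 = 1.
Right endpoints: 4.5, 5.5, 6.5, 7.5.
v(4.5) ≈ 1.8718, v(5.5) ≈ 2.0149, v(6.5) ≈ 2.1401, v(7.5) ≈ 2.2513.
Sum = Δx · [v(4.5) + v(5.5) + v(6.5) + v(7.5)].
Sum ≈ 8.2781.

8.2781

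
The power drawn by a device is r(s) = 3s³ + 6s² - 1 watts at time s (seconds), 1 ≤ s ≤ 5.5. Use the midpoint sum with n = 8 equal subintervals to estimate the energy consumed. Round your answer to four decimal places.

1007.6144

Δs = (5.5 − 1)/8 = 0.5625.
Midpoints: 1.28125, 1.84375, 2.40625, 2.96875, 3.53125, 4.09375, 4.65625, 5.21875.
r(1.28125) = 496747/32768, r(1.84375) = 1251721/32768, r(2.40625) = 2475199/32768, r(2.96875) = 4272157/32768, r(3.53125) = 6747571/32768, r(4.09375) = 10006417/32768, r(4.65625) = 14153671/32768, r(5.21875) = 19294309/32768.
Sum = Δs · [r(1.28125) + r(1.84375) + r(2.40625) + ...].
Sum ≈ 1007.6144.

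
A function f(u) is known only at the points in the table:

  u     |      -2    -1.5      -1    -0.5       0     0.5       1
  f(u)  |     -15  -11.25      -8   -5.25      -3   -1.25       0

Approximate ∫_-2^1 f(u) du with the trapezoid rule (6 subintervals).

-18.125

Δu = 0.5.
T_6 = (0.5/2)·[(-15) + 2·(-11.25) + 2·(-8) + 2·(-5.25) + 2·(-3) + 2·(-1.25) + 0] = -18.125.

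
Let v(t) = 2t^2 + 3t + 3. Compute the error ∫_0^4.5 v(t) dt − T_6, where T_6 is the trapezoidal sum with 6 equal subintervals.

-0.84375

Exact integral: ∫_0^4.5 v(t) dt = 104.625.
T_6 = 105.46875.
Error = 104.625 − 105.46875 = -0.84375.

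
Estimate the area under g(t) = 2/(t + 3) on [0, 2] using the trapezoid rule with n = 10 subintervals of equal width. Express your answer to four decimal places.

1.0221

Δt = (2 − 0)/10 = 0.2.
g(0) = 2/3, g(0.2) = 0.625, g(0.4) = 10/17, g(0.6) = 5/9, g(0.8) = 10/19, g(1) = 0.5, g(1.2) = 10/21, g(1.4) = 5/11, g(1.6) = 10/23, g(1.8) = 5/12, g(2) = 0.4.
T_10 = (Δt/2)·[g(t_0) + 2g(t_1) + ... + 2g(t_{9}) + g(t_10)].
Sum ≈ 1.0221.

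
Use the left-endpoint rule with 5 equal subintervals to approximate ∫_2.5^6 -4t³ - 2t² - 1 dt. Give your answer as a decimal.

Δt = (6 − 2.5)/5 = 0.7.
Left endpoints: 2.5, 3.2, 3.9, 4.6, 5.3.
f(2.5) = -76, f(3.2) = -152.552, f(3.9) = -268.696, f(4.6) = -432.664, f(5.3) = -652.688.
Sum = Δt · [f(2.5) + f(3.2) + f(3.9) + f(4.6) + f(5.3)].
Sum = -1107.82.

-1107.82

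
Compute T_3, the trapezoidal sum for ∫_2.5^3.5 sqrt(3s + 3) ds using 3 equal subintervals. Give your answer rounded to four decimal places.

Δs = (3.5 − 2.5)/3 = 1/3.
f(2.5) ≈ 3.2404, f(17/6) ≈ 3.3912, f(19/6) ≈ 3.5355, f(3.5) ≈ 3.6742.
T_3 = (Δs/2)·[f(s_0) + 2f(s_1) + 2f(s_2) + f(s_3)].
Sum ≈ 3.4613.

3.4613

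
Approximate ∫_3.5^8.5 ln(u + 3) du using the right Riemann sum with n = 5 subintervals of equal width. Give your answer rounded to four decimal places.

11.2000

Δu = (8.5 − 3.5)/5 = 1.
Right endpoints: 4.5, 5.5, 6.5, 7.5, 8.5.
f(4.5) ≈ 2.0149, f(5.5) ≈ 2.1401, f(6.5) ≈ 2.2513, f(7.5) ≈ 2.3514, f(8.5) ≈ 2.4423.
Sum = Δu · [f(4.5) + f(5.5) + f(6.5) + f(7.5) + f(8.5)].
Sum ≈ 11.2000.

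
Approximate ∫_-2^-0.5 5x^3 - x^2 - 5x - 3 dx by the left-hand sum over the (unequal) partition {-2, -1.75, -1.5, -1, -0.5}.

-24.58984375

Subinterval widths: 0.25, 0.25, 0.5, 0.5.
Left endpoints: -2, -1.75, -1.5, -1.
f(-2) = -37, f(-1.75) = -24.109375, f(-1.5) = -14.625, f(-1) = -4.
Sum = Σ Δx_i · f(x_i).
Sum = -24.58984375.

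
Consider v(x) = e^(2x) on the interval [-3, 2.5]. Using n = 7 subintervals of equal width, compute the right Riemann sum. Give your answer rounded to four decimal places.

Δx = (2.5 − (-3))/7 = 11/14.
Right endpoints: -31/14, -10/7, -9/14, 1/7, 13/14, 12/7, 2.5.
v(-31/14) ≈ 0.0119, v(-10/7) ≈ 0.0574, v(-9/14) ≈ 0.2765, v(1/7) ≈ 1.3307, v(13/14) ≈ 6.4054, v(12/7) ≈ 30.8326, v(2.5) ≈ 148.4132.
Sum = Δx · [v(-31/14) + v(-10/7) + v(-9/14) + ...].
Sum ≈ 147.1860.

147.1860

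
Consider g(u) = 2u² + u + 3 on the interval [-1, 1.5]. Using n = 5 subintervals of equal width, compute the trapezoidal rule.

Δu = (1.5 − (-1))/5 = 0.5.
g(-1) = 4, g(-0.5) = 3, g(0) = 3, g(0.5) = 4, g(1) = 6, g(1.5) = 9.
T_5 = (Δu/2)·[g(u_0) + 2g(u_1) + ... + 2g(u_{4}) + g(u_5)].
Sum = 11.25.

11.25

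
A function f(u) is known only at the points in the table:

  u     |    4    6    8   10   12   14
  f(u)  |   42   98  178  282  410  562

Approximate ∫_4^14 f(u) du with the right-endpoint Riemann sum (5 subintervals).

Δu = 2.
Sum = 2·[98 + 178 + 282 + 410 + 562] = 3060.

3060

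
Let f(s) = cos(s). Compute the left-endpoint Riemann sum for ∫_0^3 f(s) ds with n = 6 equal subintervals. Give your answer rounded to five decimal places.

0.63567

Δs = (3 − 0)/6 = 0.5.
Left endpoints: 0, 0.5, 1, 1.5, 2, 2.5.
f(0) ≈ 1.00000, f(0.5) ≈ 0.87758, f(1) ≈ 0.54030, f(1.5) ≈ 0.07074, f(2) ≈ -0.41615, f(2.5) ≈ -0.80114.
Sum = Δs · [f(0) + f(0.5) + f(1) + ...].
Sum ≈ 0.63567.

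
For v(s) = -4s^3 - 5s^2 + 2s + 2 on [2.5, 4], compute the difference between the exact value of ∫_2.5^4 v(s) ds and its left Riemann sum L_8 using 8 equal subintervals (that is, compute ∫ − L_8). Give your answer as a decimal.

-22.04296875

Exact integral: ∫_2.5^4 v(s) ds = -284.8125.
L_8 = -262.76953125.
Error = -284.8125 − (-262.76953125) = -22.04296875.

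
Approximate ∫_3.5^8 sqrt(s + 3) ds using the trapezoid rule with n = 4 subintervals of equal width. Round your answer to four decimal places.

Δs = (8 − 3.5)/4 = 1.125.
f(3.5) ≈ 2.5495, f(4.625) ≈ 2.7613, f(5.75) ≈ 2.9580, f(6.875) ≈ 3.1425, f(8) ≈ 3.3166.
T_4 = (Δs/2)·[f(s_0) + 2f(s_1) + 2f(s_2) + 2f(s_3) + f(s_4)].
Sum ≈ 13.2693.

13.2693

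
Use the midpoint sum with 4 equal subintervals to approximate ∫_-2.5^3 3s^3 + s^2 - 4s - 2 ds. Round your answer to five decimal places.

Δs = (3 − (-2.5))/4 = 1.375.
Midpoints: -1.8125, -0.4375, 0.9375, 2.3125.
f(-1.8125) = -38207/4096, f(-0.4375) = -1269/4096, f(0.9375) = -9827/4096, f(2.3125) = 127783/4096.
Sum = Δs · [f(-1.8125) + f(-0.4375) + f(0.9375) + f(2.3125)].
Sum ≈ 26.34521.

26.34521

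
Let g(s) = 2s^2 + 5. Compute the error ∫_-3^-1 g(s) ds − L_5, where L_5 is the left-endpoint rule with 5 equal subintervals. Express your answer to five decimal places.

Exact integral: ∫_-3^-1 g(s) ds ≈ 27.3333333.
L_5 = 30.64.
Error ≈ 27.3333333 − 30.64 ≈ -3.30667.

-3.30667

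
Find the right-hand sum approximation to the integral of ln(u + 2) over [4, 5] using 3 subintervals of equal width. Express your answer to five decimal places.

1.89629

Δu = (5 − 4)/3 = 1/3.
Right endpoints: 13/3, 14/3, 5.
f(13/3) ≈ 1.84583, f(14/3) ≈ 1.89712, f(5) ≈ 1.94591.
Sum = Δu · [f(13/3) + f(14/3) + f(5)].
Sum ≈ 1.89629.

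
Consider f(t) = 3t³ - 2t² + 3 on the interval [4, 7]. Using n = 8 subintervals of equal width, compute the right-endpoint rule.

Δt = (7 − 4)/8 = 0.375.
Right endpoints: 4.375, 4.75, 5.125, 5.5, 5.875, 6.25, 6.625, 7.
f(4.375) = 110561/512, f(4.75) = 279.390625, f(5.125) = 181403/512, f(5.5) = 441.625, f(5.875) = 277661/512, f(6.25) = 657.296875, f(6.625) = 403223/512, f(7) = 934.
Sum = Δt · [f(4.375) + f(4.75) + f(5.125) + ...].
Sum = 1579.65234375.

1579.65234375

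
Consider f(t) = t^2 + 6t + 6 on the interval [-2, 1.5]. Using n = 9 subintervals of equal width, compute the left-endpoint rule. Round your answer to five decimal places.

15.88683

Δt = (1.5 − (-2))/9 = 7/18.
Left endpoints: -2, -29/18, -11/9, -5/6, -4/9, -1/18, 1/3, 13/18, 10/9.
f(-2) = -2, f(-29/18) = -347/324, f(-11/9) = 13/81, f(-5/6) = 61/36, f(-4/9) = 286/81, f(-1/18) = 1837/324, f(1/3) = 73/9, f(13/18) = 3517/324, f(10/9) = 1126/81.
Sum = Δt · [f(-2) + f(-29/18) + f(-11/9) + ...].
Sum ≈ 15.88683.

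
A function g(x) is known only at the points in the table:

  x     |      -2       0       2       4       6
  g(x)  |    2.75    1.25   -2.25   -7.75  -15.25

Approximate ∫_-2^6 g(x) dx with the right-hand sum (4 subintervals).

Δx = 2.
Sum = 2·[1.25 + (-2.25) + (-7.75) + (-15.25)] = -48.

-48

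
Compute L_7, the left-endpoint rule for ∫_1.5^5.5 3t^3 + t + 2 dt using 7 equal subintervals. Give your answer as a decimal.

570.5

Δt = (5.5 − 1.5)/7 = 4/7.
Left endpoints: 1.5, 29/14, 37/14, 45/14, 53/14, 61/14, 69/14.
f(1.5) = 13.625, f(29/14) = 84339/2744, f(37/14) = 164699/2744, f(45/14) = 287683/2744, f(53/14) = 462507/2744, f(61/14) = 698387/2744, f(69/14) = 1004539/2744.
Sum = Δt · [f(1.5) + f(29/14) + f(37/14) + ...].
Sum = 570.5.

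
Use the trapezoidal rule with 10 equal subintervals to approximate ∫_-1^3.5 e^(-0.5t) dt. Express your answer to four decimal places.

2.9623

Δt = (3.5 − (-1))/10 = 0.45.
f(-1) ≈ 1.6487, f(-0.55) ≈ 1.3165, f(-0.1) ≈ 1.0513, f(0.35) ≈ 0.8395, f(0.8) ≈ 0.6703, f(1.25) ≈ 0.5353, f(1.7) ≈ 0.4274, f(2.15) ≈ 0.3413, f(2.6) ≈ 0.2725, f(3.05) ≈ 0.2176, f(3.5) ≈ 0.1738.
T_10 = (Δt/2)·[f(t_0) + 2f(t_1) + ... + 2f(t_{9}) + f(t_10)].
Sum ≈ 2.9623.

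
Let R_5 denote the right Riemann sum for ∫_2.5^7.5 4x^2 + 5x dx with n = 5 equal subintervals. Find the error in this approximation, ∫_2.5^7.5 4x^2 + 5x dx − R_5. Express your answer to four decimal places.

-115.8333

Exact integral: ∫_2.5^7.5 f(x) dx ≈ 666.666667.
R_5 = 782.5.
Error ≈ 666.666667 − 782.5 ≈ -115.8333.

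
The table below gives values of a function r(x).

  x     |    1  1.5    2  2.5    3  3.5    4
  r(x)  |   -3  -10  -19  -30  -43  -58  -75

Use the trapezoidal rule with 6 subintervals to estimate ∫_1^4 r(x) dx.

Δx = 0.5.
T_6 = (0.5/2)·[(-3) + 2·(-10) + 2·(-19) + 2·(-30) + 2·(-43) + 2·(-58) + (-75)] = -99.5.

-99.5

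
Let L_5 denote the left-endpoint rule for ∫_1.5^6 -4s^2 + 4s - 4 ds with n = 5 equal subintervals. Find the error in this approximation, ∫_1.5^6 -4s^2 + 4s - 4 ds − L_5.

-50.22

Exact integral: ∫_1.5^6 f(s) ds = -234.
L_5 = -183.78.
Error = -234 − (-183.78) = -50.22.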